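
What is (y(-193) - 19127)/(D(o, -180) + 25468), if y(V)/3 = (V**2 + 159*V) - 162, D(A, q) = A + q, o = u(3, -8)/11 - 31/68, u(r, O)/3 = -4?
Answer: 54604/18914267 ≈ 0.0028869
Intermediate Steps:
u(r, O) = -12 (u(r, O) = 3*(-4) = -12)
o = -1157/748 (o = -12/11 - 31/68 = -1157/748 ≈ -1.5468)
y(V) = -486 + 3*V**2 + 477*V (y(V) = 3*((V**2 + 159*V) - 162) = 3*(-162 + V**2 + 159*V) = -486 + 3*V**2 + 477*V)
(y(-193) - 19127)/(D(o, -180) + 25468) = ((-486 + 3*(-193)**2 + 477*(-193)) - 19127)/((-1157/748 - 180) + 25468) = ((-486 + 3*37249 - 92061) - 19127)/(-135797/748 + 25468) = ((-486 + 111747 - 92061) - 19127)/(18914267/748) = (19200 - 19127)*(748/18914267) = 73*(748/18914267) = 54604/18914267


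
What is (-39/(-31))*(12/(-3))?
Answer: -156/31 ≈ -5.0323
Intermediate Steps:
(-39/(-31))*(12/(-3)) = (-39*(-1/31))*(12*(-⅓)) = (39/31)*(-4) = -156/31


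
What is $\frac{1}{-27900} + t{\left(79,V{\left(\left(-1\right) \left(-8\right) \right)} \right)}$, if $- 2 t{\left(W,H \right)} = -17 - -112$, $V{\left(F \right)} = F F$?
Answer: $- \frac{1325251}{27900} \approx -47.5$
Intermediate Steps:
$V{\left(F \right)} = F^{2}$
$t{\left(W,H \right)} = - \frac{95}{2}$ ($t{\left(W,H \right)} = - \frac{-17 - -112}{2} = - \frac{-17 + 112}{2} = \left(- \frac{1}{2}\right) 95 = - \frac{95}{2}$)
$\frac{1}{-27900} + t{\left(79,V{\left(\left(-1\right) \left(-8\right) \right)} \right)} = \frac{1}{-27900} - \frac{95}{2} = - \frac{1}{27900} - \frac{95}{2} = - \frac{1325251}{27900}$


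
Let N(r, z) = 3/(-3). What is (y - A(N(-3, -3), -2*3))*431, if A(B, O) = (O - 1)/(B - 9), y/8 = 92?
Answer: 3169143/10 ≈ 3.1691e+5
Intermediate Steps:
N(r, z) = -1 (N(r, z) = 3*(-⅓) = -1)
y = 736 (y = 8*92 = 736)
A(B, O) = (-1 + O)/(-9 + B)
(y - A(N(-3, -3), -2*3))*431 = (736 - (-1 - 2*3)/(-9 - 1))*431 = (736 - (-1 - 6)/(-10))*431 = (736 - (-1)*(-7)/10)*431 = (736 - 1*7/10)*431 = (736 - 7/10)*431 = (7353/10)*431 = 3169143/10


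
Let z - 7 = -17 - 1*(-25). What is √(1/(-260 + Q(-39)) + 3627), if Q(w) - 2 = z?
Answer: 4*√165255/27 ≈ 60.225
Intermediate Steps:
z = 15 (z = 7 + (-17 - 1*(-25)) = 7 + (-17 + 25) = 7 + 8 = 15)
Q(w) = 17 (Q(w) = 2 + 15 = 17)
√(1/(-260 + Q(-39)) + 3627) = √(1/(-260 + 17) + 3627) = √(1/(-243) + 3627) = √(-1/243 + 3627) = √(881360/243) = 4*√165255/27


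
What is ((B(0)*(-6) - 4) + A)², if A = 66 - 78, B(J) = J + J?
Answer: 256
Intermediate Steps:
B(J) = 2*J
A = -12
((B(0)*(-6) - 4) + A)² = (((2*0)*(-6) - 4) - 12)² = ((0*(-6) - 4) - 12)² = ((0 - 4) - 12)² = (-4 - 12)² = (-16)² = 256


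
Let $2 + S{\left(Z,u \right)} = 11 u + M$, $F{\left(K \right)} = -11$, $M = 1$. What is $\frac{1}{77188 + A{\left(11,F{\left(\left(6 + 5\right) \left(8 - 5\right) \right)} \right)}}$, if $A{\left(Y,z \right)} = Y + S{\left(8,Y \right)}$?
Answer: $\frac{1}{77319} \approx 1.2933 \cdot 10^{-5}$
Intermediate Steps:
$S{\left(Z,u \right)} = -1 + 11 u$ ($S{\left(Z,u \right)} = -2 + \left(11 u + 1\right) = -2 + \left(1 + 11 u\right) = -1 + 11 u$)
$A{\left(Y,z \right)} = -1 + 12 Y$ ($A{\left(Y,z \right)} = Y + \left(-1 + 11 Y\right) = -1 + 12 Y$)
$\frac{1}{77188 + A{\left(11,F{\left(\left(6 + 5\right) \left(8 - 5\right) \right)} \right)}} = \frac{1}{77188 + \left(-1 + 12 \cdot 11\right)} = \frac{1}{77188 + \left(-1 + 132\right)} = \frac{1}{77188 + 131} = \frac{1}{77319}$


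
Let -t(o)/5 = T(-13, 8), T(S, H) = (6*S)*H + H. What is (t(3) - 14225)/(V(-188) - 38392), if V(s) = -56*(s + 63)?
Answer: 3715/10464 ≈ 0.35503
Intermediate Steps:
T(S, H) = H + 6*H*S (T(S, H) = 6*H*S + H = H + 6*H*S)
t(o) = 3080 (t(o) = -40*(1 + 6*(-13)) = -40*(1 - 78) = -40*(-77) = -5*(-616) = 3080)
V(s) = -3528 - 56*s (V(s) = -56*(63 + s) = -3528 - 56*s)
(t(3) - 14225)/(V(-188) - 38392) = (3080 - 14225)/((-3528 - 56*(-188)) - 38392) = -11145/((-3528 + 10528) - 38392) = -11145/(7000 - 38392) = -11145/(-31392) = -11145*(-1/31392) = 3715/10464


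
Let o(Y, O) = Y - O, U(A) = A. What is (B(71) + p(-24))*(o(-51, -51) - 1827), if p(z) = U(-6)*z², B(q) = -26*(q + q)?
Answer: 13059396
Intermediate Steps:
B(q) = -52*q
p(z) = -6*z²
(B(71) + p(-24))*(o(-51, -51) - 1827) = (-52*71 - 6*(-24)²)*((-51 - 1*(-51)) - 1827) = (-3692 - 6*576)*((-51 + 51) - 1827) = (-3692 - 3456)*(0 - 1827) = -7148*(-1827) = 13059396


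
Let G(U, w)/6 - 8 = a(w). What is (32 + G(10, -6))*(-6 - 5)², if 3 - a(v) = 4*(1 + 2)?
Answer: 3146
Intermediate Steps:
a(v) = -9 (a(v) = 3 - 4*(1 + 2) = 3 - 4*3 = 3 - 1*12 = 3 - 12 = -9)
G(U, w) = -6 (G(U, w) = 48 + 6*(-9) = 48 - 54 = -6)
(32 + G(10, -6))*(-6 - 5)² = (32 - 6)*(-6 - 5)² = 26*(-11)² = 26*121 = 3146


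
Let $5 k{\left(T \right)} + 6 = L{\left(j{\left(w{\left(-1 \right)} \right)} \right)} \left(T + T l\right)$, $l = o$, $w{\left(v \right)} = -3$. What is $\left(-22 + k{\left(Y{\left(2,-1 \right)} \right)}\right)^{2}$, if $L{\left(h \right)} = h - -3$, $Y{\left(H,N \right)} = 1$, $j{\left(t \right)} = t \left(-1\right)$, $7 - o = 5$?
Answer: $\frac{9604}{25} \approx 384.16$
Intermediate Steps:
$o = 2$ ($o = 7 - 5 = 2$)
$j{\left(t \right)} = - t$
$l = 2$
$L{\left(h \right)} = 3 + h$ ($L{\left(h \right)} = h + 3 = 3 + h$)
$k{\left(T \right)} = - \frac{6}{5} + \frac{18 T}{5}$ ($k{\left(T \right)} = - \frac{6}{5} + \frac{\left(3 - -3\right) \left(T + T 2\right)}{5} = - \frac{6}{5} + \frac{\left(3 + 3\right) \left(T + 2 T\right)}{5} = - \frac{6}{5} + \frac{6 \cdot 3 T}{5} = - \frac{6}{5} + \frac{18 T}{5}$)
$\left(-22 + k{\left(Y{\left(2,-1 \right)} \right)}\right)^{2} = \left(-22 + \left(- \frac{6}{5} + \frac{18}{5} \cdot 1\right)\right)^{2} = \left(-22 + \left(- \frac{6}{5} + \frac{18}{5}\right)\right)^{2} = \left(-22 + \frac{12}{5}\right)^{2} = \left(- \frac{98}{5}\right)^{2} = \frac{9604}{25}$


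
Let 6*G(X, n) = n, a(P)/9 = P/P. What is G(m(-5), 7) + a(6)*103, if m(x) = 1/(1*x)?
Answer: 5569/6 ≈ 928.17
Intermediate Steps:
a(P) = 9 (a(P) = 9*(P/P) = 9*1 = 9)
m(x) = 1/x
G(X, n) = n/6
G(m(-5), 7) + a(6)*103 = (1/6)*7 + 9*103 = 7/6 + 927 = 5569/6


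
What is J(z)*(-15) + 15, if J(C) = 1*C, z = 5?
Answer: -60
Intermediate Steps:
J(C) = C
J(z)*(-15) + 15 = 5*(-15) + 15 = -75 + 15 = -60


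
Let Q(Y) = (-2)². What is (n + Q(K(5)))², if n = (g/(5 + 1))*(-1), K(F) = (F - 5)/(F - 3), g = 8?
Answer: 64/9 ≈ 7.1111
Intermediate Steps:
K(F) = (-5 + F)/(-3 + F)
Q(Y) = 4
n = -4/3 (n = (8/(5 + 1))*(-1) = (8/6)*(-1) = ((⅙)*8)*(-1) = (4/3)*(-1) = -4/3 ≈ -1.3333)
(n + Q(K(5)))² = (-4/3 + 4)² = (8/3)² = 64/9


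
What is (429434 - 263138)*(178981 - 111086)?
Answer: 11290666920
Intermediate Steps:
(429434 - 263138)*(178981 - 111086) = 166296*67895 = 11290666920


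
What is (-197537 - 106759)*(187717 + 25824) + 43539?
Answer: -64979628597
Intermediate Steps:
(-197537 - 106759)*(187717 + 25824) + 43539 = -304296*213541 + 43539 = -64979672136 + 43539 = -64979628597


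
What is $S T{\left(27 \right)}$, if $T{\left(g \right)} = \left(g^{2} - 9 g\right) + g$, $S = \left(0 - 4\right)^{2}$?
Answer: $8208$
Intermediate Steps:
$S = 16$ ($S = \left(-4\right)^{2} = 16$)
$T{\left(g \right)} = g^{2} - 8 g$
$S T{\left(27 \right)} = 16 \cdot 27 \left(-8 + 27\right) = 16 \cdot 27 \cdot 19 = 16 \cdot 513 = 8208$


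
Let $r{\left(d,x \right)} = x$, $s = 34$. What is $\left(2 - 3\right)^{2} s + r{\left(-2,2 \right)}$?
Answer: $36$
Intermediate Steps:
$\left(2 - 3\right)^{2} s + r{\left(-2,2 \right)} = \left(2 - 3\right)^{2} \cdot 34 + 2 = \left(-1\right)^{2} \cdot 34 + 2 = 1 \cdot 34 + 2 = 34 + 2 = 36$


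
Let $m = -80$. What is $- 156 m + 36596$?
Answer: $49076$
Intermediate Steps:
$- 156 m + 36596 = \left(-156\right) \left(-80\right) + 36596 = 12480 + 36596 = 49076$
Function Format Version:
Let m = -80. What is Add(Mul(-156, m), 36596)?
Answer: 49076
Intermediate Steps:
Add(Mul(-156, m), 36596) = Add(Mul(-156, -80), 36596) = Add(12480, 36596) = 49076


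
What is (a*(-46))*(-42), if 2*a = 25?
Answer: 24150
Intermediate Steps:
a = 25/2 (a = (1/2)*25 = 25/2 ≈ 12.500)
(a*(-46))*(-42) = ((25/2)*(-46))*(-42) = -575*(-42) = 24150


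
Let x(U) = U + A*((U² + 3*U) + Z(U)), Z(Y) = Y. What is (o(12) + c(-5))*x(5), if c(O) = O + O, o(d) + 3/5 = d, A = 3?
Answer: 196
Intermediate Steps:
o(d) = -⅗ + d
c(O) = 2*O
x(U) = 3*U² + 13*U (x(U) = U + 3*((U² + 3*U) + U) = U + 3*(U² + 4*U) = U + (3*U² + 12*U) = 3*U² + 13*U)
(o(12) + c(-5))*x(5) = ((-⅗ + 12) + 2*(-5))*(5*(13 + 3*5)) = (57/5 - 10)*(5*(13 + 15)) = 7*(5*28)/5 = (7/5)*140 = 196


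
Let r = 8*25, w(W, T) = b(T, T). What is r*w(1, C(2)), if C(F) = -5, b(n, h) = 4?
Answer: 800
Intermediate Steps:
w(W, T) = 4
r = 200
r*w(1, C(2)) = 200*4 = 800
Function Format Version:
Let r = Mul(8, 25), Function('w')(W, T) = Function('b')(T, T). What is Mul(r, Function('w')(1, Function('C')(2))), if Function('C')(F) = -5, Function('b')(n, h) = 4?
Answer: 800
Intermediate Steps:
Function('w')(W, T) = 4
r = 200
Mul(r, Function('w')(1, Function('C')(2))) = Mul(200, 4) = 800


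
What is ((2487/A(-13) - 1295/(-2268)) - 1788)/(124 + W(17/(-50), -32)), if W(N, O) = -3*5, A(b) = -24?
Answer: -1225403/70632 ≈ -17.349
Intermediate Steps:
W(N, O) = -15
((2487/A(-13) - 1295/(-2268)) - 1788)/(124 + W(17/(-50), -32)) = ((2487/(-24) - 1295/(-2268)) - 1788)/(124 - 15) = ((2487*(-1/24) - 1295*(-1/2268)) - 1788)/109 = ((-829/8 + 185/324) - 1788)*(1/109) = (-66779/648 - 1788)*(1/109) = -1225403/648*1/109 = -1225403/70632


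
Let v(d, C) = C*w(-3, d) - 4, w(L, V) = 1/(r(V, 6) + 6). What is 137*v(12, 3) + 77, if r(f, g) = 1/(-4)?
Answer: -9189/23 ≈ -399.52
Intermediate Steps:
r(f, g) = -¼
w(L, V) = 4/23 (w(L, V) = 1/(-¼ + 6) = 1/(23/4) = 4/23)
v(d, C) = -4 + 4*C/23 (v(d, C) = C*(4/23) - 4 = 4*C/23 - 4 = -4 + 4*C/23)
137*v(12, 3) + 77 = 137*(-4 + (4/23)*3) + 77 = 137*(-4 + 12/23) + 77 = 137*(-80/23) + 77 = -10960/23 + 77 = -9189/23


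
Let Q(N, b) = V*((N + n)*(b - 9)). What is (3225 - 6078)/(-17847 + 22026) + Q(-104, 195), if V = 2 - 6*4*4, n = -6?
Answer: 2679072369/1393 ≈ 1.9232e+6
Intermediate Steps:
V = -94 (V = 2 - 24*4 = 2 - 1*96 = 2 - 96 = -94)
Q(N, b) = -94*(-9 + b)*(-6 + N) (Q(N, b) = -94*(N - 6)*(b - 9) = -94*(-6 + N)*(-9 + b) = -94*(-9 + b)*(-6 + N))
(3225 - 6078)/(-17847 + 22026) + Q(-104, 195) = (3225 - 6078)/(-17847 + 22026) + (-5076 + 564*195 + 846*(-104) - 94*(-104)*195) = -2853/4179 + (-5076 + 109980 - 87984 + 1906320) = -2853*1/4179 + 1923240 = -951/1393 + 1923240 = 2679072369/1393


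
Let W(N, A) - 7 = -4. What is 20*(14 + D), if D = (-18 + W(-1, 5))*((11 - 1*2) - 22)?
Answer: 4180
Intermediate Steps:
W(N, A) = 3 (W(N, A) = 7 - 4 = 3)
D = 195 (D = (-18 + 3)*((11 - 1*2) - 22) = -15*((11 - 2) - 22) = -15*(9 - 22) = -15*(-13) = 195)
20*(14 + D) = 20*(14 + 195) = 20*209 = 4180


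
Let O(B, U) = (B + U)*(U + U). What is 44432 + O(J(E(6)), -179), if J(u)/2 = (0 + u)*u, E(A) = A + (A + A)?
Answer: -123470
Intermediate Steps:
E(A) = 3*A (E(A) = A + 2*A = 3*A)
J(u) = 2*u² (J(u) = 2*((0 + u)*u) = 2*(u*u) = 2*u²)
O(B, U) = 2*U*(B + U) (O(B, U) = (B + U)*(2*U) = 2*U*(B + U))
44432 + O(J(E(6)), -179) = 44432 + 2*(-179)*(2*(3*6)² - 179) = 44432 + 2*(-179)*(2*18² - 179) = 44432 + 2*(-179)*(2*324 - 179) = 44432 + 2*(-179)*(648 - 179) = 44432 + 2*(-179)*469 = 44432 - 167902 = -123470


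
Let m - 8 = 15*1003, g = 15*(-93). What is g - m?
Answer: -16448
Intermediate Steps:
g = -1395
m = 15053 (m = 8 + 15*1003 = 8 + 15045 = 15053)
g - m = -1395 - 1*15053 = -1395 - 15053 = -16448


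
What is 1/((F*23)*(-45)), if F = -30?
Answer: 1/31050 ≈ 3.2206e-5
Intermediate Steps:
1/((F*23)*(-45)) = 1/(-30*23*(-45)) = 1/(-690*(-45)) = 1/31050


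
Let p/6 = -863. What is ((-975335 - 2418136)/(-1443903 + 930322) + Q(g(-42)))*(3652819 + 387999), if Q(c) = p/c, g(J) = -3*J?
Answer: -1503012609724816/10785201 ≈ -1.3936e+8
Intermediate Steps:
p = -5178 (p = 6*(-863) = -5178)
Q(c) = -5178/c
((-975335 - 2418136)/(-1443903 + 930322) + Q(g(-42)))*(3652819 + 387999) = ((-975335 - 2418136)/(-1443903 + 930322) - 5178/((-3*(-42))))*(3652819 + 387999) = (-3393471/(-513581) - 5178/126)*4040818 = (-3393471*(-1/513581) - 5178*1/126)*4040818 = (3393471/513581 - 863/21)*4040818 = -371957512/10785201*4040818 = -1503012609724816/10785201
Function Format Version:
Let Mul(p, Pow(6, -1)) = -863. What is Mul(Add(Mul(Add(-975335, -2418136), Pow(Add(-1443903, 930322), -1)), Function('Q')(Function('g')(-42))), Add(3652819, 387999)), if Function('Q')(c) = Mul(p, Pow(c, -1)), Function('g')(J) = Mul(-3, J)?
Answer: Rational(-1503012609724816, 10785201) ≈ -1.3936e+8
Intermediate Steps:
p = -5178 (p = Mul(6, -863) = -5178)
Function('Q')(c) = Mul(-5178, Pow(c, -1))
Mul(Add(Mul(Add(-975335, -2418136), Pow(Add(-1443903, 930322), -1)), Function('Q')(Function('g')(-42))), Add(3652819, 387999)) = Mul(Add(Mul(Add(-975335, -2418136), Pow(Add(-1443903, 930322), -1)), Mul(-5178, Pow(Mul(-3, -42), -1))), Add(3652819, 387999)) = Mul(Add(Mul(-3393471, Pow(-513581, -1)), Mul(-5178, Pow(126, -1))), 4040818) = Mul(Add(Mul(-3393471, Rational(-1, 513581)), Mul(-5178, Rational(1, 126))), 4040818) = Mul(Add(Rational(3393471, 513581), Rational(-863, 21)), 4040818) = Mul(Rational(-371957512, 10785201), 4040818) = Rational(-1503012609724816, 10785201)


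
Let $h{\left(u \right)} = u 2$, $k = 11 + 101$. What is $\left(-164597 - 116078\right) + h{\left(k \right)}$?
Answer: $-280451$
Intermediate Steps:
$k = 112$
$h{\left(u \right)} = 2 u$
$\left(-164597 - 116078\right) + h{\left(k \right)} = \left(-164597 - 116078\right) + 2 \cdot 112 = -280675 + 224 = -280451$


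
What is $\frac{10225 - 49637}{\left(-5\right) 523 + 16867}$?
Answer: $- \frac{9853}{3563} \approx -2.7654$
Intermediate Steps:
$\frac{10225 - 49637}{\left(-5\right) 523 + 16867} = - \frac{39412}{-2615 + 16867} = - \frac{39412}{14252} = \left(-39412\right) \frac{1}{14252} = - \frac{9853}{3563}$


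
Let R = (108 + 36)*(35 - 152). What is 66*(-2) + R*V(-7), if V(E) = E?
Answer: 117804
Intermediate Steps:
R = -16848 (R = 144*(-117) = -16848)
66*(-2) + R*V(-7) = 66*(-2) - 16848*(-7) = -132 + 117936 = 117804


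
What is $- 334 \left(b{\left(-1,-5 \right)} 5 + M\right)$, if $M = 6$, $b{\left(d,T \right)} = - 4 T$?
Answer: $-35404$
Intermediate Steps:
$- 334 \left(b{\left(-1,-5 \right)} 5 + M\right) = - 334 \left(\left(-4\right) \left(-5\right) 5 + 6\right) = - 334 \left(20 \cdot 5 + 6\right) = - 334 \left(100 + 6\right) = \left(-334\right) 106 = -35404$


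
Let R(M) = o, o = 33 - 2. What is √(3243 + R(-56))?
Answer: √3274 ≈ 57.219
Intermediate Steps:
o = 31
R(M) = 31
√(3243 + R(-56)) = √(3243 + 31) = √3274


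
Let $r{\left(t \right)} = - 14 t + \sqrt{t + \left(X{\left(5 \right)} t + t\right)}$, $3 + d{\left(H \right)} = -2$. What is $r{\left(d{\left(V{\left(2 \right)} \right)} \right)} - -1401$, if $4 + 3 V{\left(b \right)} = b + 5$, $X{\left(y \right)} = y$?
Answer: $1471 + i \sqrt{35} \approx 1471.0 + 5.9161 i$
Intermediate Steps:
$V{\left(b \right)} = \frac{1}{3} + \frac{b}{3}$ ($V{\left(b \right)} = - \frac{4}{3} + \frac{b + 5}{3} = - \frac{4}{3} + \frac{5 + b}{3} = - \frac{4}{3} + \left(\frac{5}{3} + \frac{b}{3}\right) = \frac{1}{3} + \frac{b}{3}$)
$d{\left(H \right)} = -5$ ($d{\left(H \right)} = -3 - 2 = -5$)
$r{\left(t \right)} = - 14 t + \sqrt{7} \sqrt{t}$ ($r{\left(t \right)} = - 14 t + \sqrt{t + \left(5 t + t\right)} = - 14 t + \sqrt{t + 6 t} = - 14 t + \sqrt{7 t} = - 14 t + \sqrt{7} \sqrt{t}$)
$r{\left(d{\left(V{\left(2 \right)} \right)} \right)} - -1401 = \left(\left(-14\right) \left(-5\right) + \sqrt{7} \sqrt{-5}\right) - -1401 = \left(70 + \sqrt{7} i \sqrt{5}\right) + 1401 = \left(70 + i \sqrt{35}\right) + 1401 = 1471 + i \sqrt{35}$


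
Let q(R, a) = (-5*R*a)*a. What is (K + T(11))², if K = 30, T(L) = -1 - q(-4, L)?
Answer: 5716881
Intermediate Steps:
q(R, a) = -5*R*a² (q(R, a) = (-5*R*a)*a = -5*R*a²)
T(L) = -1 - 20*L² (T(L) = -1 - (-5)*(-4)*L² = -1 - 20*L²)
(K + T(11))² = (30 + (-1 - 20*11²))² = (30 + (-1 - 20*121))² = (30 + (-1 - 2420))² = (30 - 2421)² = (-2391)² = 5716881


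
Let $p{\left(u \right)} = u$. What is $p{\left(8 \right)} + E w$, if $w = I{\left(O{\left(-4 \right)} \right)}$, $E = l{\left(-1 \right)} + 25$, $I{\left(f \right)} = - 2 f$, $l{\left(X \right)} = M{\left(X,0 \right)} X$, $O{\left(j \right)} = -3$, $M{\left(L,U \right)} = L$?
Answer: $164$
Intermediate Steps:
$l{\left(X \right)} = X^{2}$ ($l{\left(X \right)} = X X = X^{2}$)
$E = 26$ ($E = \left(-1\right)^{2} + 25 = 1 + 25 = 26$)
$w = 6$ ($w = \left(-2\right) \left(-3\right) = 6$)
$p{\left(8 \right)} + E w = 8 + 26 \cdot 6 = 8 + 156 = 164$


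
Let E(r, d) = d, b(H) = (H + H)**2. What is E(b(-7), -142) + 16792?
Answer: 16650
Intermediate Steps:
b(H) = 4*H**2 (b(H) = (2*H)**2 = 4*H**2)
E(b(-7), -142) + 16792 = -142 + 16792 = 16650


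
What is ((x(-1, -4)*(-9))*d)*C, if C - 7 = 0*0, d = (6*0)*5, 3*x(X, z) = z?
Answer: 0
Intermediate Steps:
x(X, z) = z/3
d = 0 (d = 0*5 = 0)
C = 7 (C = 7 + 0*0 = 7 + 0 = 7)
((x(-1, -4)*(-9))*d)*C = ((((⅓)*(-4))*(-9))*0)*7 = (-4/3*(-9)*0)*7 = (12*0)*7 = 0*7 = 0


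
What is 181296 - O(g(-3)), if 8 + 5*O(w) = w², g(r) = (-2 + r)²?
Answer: 905863/5 ≈ 1.8117e+5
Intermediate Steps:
O(w) = -8/5 + w²/5
181296 - O(g(-3)) = 181296 - (-8/5 + ((-2 - 3)²)²/5) = 181296 - (-8/5 + ((-5)²)²/5) = 181296 - (-8/5 + (⅕)*25²) = 181296 - (-8/5 + (⅕)*625) = 181296 - (-8/5 + 125) = 181296 - 1*617/5 = 181296 - 617/5 = 905863/5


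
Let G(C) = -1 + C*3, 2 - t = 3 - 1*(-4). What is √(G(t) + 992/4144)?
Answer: I*√1057238/259 ≈ 3.97*I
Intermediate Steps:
t = -5 (t = 2 - (3 - 1*(-4)) = 2 - (3 + 4) = 2 - 1*7 = 2 - 7 = -5)
G(C) = -1 + 3*C
√(G(t) + 992/4144) = √((-1 + 3*(-5)) + 992/4144) = √((-1 - 15) + 992*(1/4144)) = √(-16 + 62/259) = √(-4082/259) = I*√1057238/259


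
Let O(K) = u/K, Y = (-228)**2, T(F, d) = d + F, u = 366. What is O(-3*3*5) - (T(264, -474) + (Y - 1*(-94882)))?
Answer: -2199962/15 ≈ -1.4666e+5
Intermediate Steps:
T(F, d) = F + d
Y = 51984
O(K) = 366/K
O(-3*3*5) - (T(264, -474) + (Y - 1*(-94882))) = 366/((-3*3*5)) - ((264 - 474) + (51984 - 1*(-94882))) = 366/((-9*5)) - (-210 + (51984 + 94882)) = 366/(-45) - (-210 + 146866) = 366*(-1/45) - 1*146656 = -122/15 - 146656 = -2199962/15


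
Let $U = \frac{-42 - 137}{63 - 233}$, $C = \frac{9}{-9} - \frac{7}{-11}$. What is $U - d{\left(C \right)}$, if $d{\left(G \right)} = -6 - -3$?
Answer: $\frac{689}{170} \approx 4.0529$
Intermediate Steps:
$C = - \frac{4}{11}$ ($C = 9 \left(- \frac{1}{9}\right) - - \frac{7}{11} = -1 + \frac{7}{11} = - \frac{4}{11} \approx -0.36364$)
$U = \frac{179}{170}$ ($U = - \frac{179}{-170} = \left(-179\right) \left(- \frac{1}{170}\right) = \frac{179}{170} \approx 1.0529$)
$d{\left(G \right)} = -3$ ($d{\left(G \right)} = -6 + 3 = -3$)
$U - d{\left(C \right)} = \frac{179}{170} - -3 = \frac{179}{170} + 3 = \frac{689}{170}$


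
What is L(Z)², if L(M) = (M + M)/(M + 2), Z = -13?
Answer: 676/121 ≈ 5.5868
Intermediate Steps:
L(M) = 2*M/(2 + M) (L(M) = (2*M)/(2 + M) = 2*M/(2 + M))
L(Z)² = (2*(-13)/(2 - 13))² = (2*(-13)/(-11))² = (2*(-13)*(-1/11))² = (26/11)² = 676/121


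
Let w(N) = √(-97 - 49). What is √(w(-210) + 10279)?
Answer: √(10279 + I*√146) ≈ 101.39 + 0.0596*I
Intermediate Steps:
w(N) = I*√146 (w(N) = √(-146) = I*√146)
√(w(-210) + 10279) = √(I*√146 + 10279) = √(10279 + I*√146)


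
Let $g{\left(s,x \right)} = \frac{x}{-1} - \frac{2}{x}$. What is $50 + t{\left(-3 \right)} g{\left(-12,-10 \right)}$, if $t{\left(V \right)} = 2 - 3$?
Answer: $\frac{199}{5} \approx 39.8$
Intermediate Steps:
$g{\left(s,x \right)} = - x - \frac{2}{x}$ ($g{\left(s,x \right)} = x \left(-1\right) - \frac{2}{x} = - x - \frac{2}{x}$)
$t{\left(V \right)} = -1$
$50 + t{\left(-3 \right)} g{\left(-12,-10 \right)} = 50 - \left(\left(-1\right) \left(-10\right) - \frac{2}{-10}\right) = 50 - \left(10 - - \frac{1}{5}\right) = 50 - \left(10 + \frac{1}{5}\right) = 50 - \frac{51}{5} = \frac{199}{5}$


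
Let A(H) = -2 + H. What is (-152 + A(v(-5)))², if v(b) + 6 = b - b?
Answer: 25600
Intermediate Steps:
v(b) = -6 (v(b) = -6 + (b - b) = -6 + 0 = -6)
(-152 + A(v(-5)))² = (-152 + (-2 - 6))² = (-152 - 8)² = (-160)² = 25600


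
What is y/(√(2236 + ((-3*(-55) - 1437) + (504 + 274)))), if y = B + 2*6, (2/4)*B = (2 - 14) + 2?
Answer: -4*√1742/871 ≈ -0.19168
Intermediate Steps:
B = -20 (B = 2*((2 - 14) + 2) = 2*(-12 + 2) = 2*(-10) = -20)
y = -8 (y = -20 + 2*6 = -20 + 12 = -8)
y/(√(2236 + ((-3*(-55) - 1437) + (504 + 274)))) = -8/√(2236 + ((-3*(-55) - 1437) + (504 + 274))) = -8/√(2236 + ((165 - 1437) + 778)) = -8/√(2236 + (-1272 + 778)) = -8/√(2236 - 494) = -8*√1742/1742 = -4*√1742/871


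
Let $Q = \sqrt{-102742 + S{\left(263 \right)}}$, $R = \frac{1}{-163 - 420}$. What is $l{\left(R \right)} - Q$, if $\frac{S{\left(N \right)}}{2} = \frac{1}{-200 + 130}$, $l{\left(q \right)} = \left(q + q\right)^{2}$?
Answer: $\frac{4}{339889} - \frac{i \sqrt{125858985}}{35} \approx 1.1769 \cdot 10^{-5} - 320.53 i$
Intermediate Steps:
$R = - \frac{1}{583}$ ($R = \frac{1}{-583} = - \frac{1}{583} \approx -0.0017153$)
$l{\left(q \right)} = 4 q^{2}$ ($l{\left(q \right)} = \left(2 q\right)^{2} = 4 q^{2}$)
$S{\left(N \right)} = - \frac{1}{35}$ ($S{\left(N \right)} = \frac{2}{-200 + 130} = \frac{2}{-70} = 2 \left(- \frac{1}{70}\right) = - \frac{1}{35}$)
$Q = \frac{i \sqrt{125858985}}{35}$ ($Q = \sqrt{-102742 - \frac{1}{35}} = \sqrt{- \frac{3595971}{35}} = \frac{i \sqrt{125858985}}{35} \approx 320.53 i$)
$l{\left(R \right)} - Q = 4 \left(- \frac{1}{583}\right)^{2} - \frac{i \sqrt{125858985}}{35} = 4 \cdot \frac{1}{339889} - \frac{i \sqrt{125858985}}{35} = \frac{4}{339889} - \frac{i \sqrt{125858985}}{35}$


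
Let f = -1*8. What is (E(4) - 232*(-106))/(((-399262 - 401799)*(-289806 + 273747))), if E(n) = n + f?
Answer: 8196/4288079533 ≈ 1.9113e-6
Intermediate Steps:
f = -8
E(n) = -8 + n (E(n) = n - 8 = -8 + n)
(E(4) - 232*(-106))/(((-399262 - 401799)*(-289806 + 273747))) = ((-8 + 4) - 232*(-106))/(((-399262 - 401799)*(-289806 + 273747))) = (-4 + 24592)/((-801061*(-16059))) = 24588/12864238599 = 24588*(1/12864238599) = 8196/4288079533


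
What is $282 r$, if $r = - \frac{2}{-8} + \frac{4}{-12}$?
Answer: $- \frac{47}{2} \approx -23.5$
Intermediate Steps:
$r = - \frac{1}{12}$ ($r = \left(-2\right) \left(- \frac{1}{8}\right) + 4 \left(- \frac{1}{12}\right) = \frac{1}{4} - \frac{1}{3} = - \frac{1}{12} \approx -0.083333$)
$282 r = 282 \left(- \frac{1}{12}\right) = - \frac{47}{2}$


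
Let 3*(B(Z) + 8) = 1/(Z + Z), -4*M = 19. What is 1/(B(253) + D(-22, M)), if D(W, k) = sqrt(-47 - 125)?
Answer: -18433074/543796177 - 4608648*I*sqrt(43)/543796177 ≈ -0.033897 - 0.055574*I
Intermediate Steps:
M = -19/4 (M = -1/4*19 = -19/4 ≈ -4.7500)
B(Z) = -8 + 1/(6*Z) (B(Z) = -8 + 1/(3*(Z + Z)) = -8 + 1/(3*((2*Z))) = -8 + (1/(2*Z))/3 = -8 + 1/(6*Z))
D(W, k) = 2*I*sqrt(43) (D(W, k) = sqrt(-172) = 2*I*sqrt(43))
1/(B(253) + D(-22, M)) = 1/((-8 + (1/6)/253) + 2*I*sqrt(43)) = 1/((-8 + (1/6)*(1/253)) + 2*I*sqrt(43)) = 1/((-8 + 1/1518) + 2*I*sqrt(43)) = 1/(-12143/1518 + 2*I*sqrt(43))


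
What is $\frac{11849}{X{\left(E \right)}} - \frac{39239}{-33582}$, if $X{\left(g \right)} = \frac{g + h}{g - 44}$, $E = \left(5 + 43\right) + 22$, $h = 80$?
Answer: $\frac{1725271153}{839550} \approx 2055.0$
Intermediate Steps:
$E = 70$ ($E = 48 + 22 = 70$)
$X{\left(g \right)} = \frac{80 + g}{-44 + g}$ ($X{\left(g \right)} = \frac{g + 80}{g - 44} = \frac{80 + g}{-44 + g}$)
$\frac{11849}{X{\left(E \right)}} - \frac{39239}{-33582} = \frac{11849}{\frac{1}{-44 + 70} \left(80 + 70\right)} - \frac{39239}{-33582} = \frac{11849}{\frac{1}{26} \cdot 150} - - \frac{39239}{33582} = \frac{11849}{\frac{1}{26} \cdot 150} + \frac{39239}{33582} = \frac{11849}{\frac{75}{13}} + \frac{39239}{33582} = 11849 \cdot \frac{13}{75} + \frac{39239}{33582} = \frac{154037}{75} + \frac{39239}{33582} = \frac{1725271153}{839550}$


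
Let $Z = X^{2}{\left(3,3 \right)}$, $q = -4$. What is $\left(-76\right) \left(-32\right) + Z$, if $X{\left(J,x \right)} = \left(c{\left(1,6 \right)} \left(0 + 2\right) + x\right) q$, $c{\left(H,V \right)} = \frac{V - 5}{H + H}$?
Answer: $2688$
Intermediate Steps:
$c{\left(H,V \right)} = \frac{-5 + V}{2 H}$
$X{\left(J,x \right)} = -4 - 4 x$ ($X{\left(J,x \right)} = \left(\frac{-5 + 6}{2 \cdot 1} \left(0 + 2\right) + x\right) \left(-4\right) = \left(\frac{1}{2} \cdot 1 \cdot 1 \cdot 2 + x\right) \left(-4\right) = \left(\frac{1}{2} \cdot 2 + x\right) \left(-4\right) = \left(1 + x\right) \left(-4\right) = -4 - 4 x$)
$Z = 256$ ($Z = \left(-4 - 12\right)^{2} = \left(-16\right)^{2} = 256$)
$\left(-76\right) \left(-32\right) + Z = \left(-76\right) \left(-32\right) + 256 = 2432 + 256 = 2688$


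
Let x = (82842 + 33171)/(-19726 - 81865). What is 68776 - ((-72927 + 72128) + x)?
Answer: 7068309838/101591 ≈ 69576.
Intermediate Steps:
x = -116013/101591 (x = 116013/(-101591) = 116013*(-1/101591) = -116013/101591 ≈ -1.1420)
68776 - ((-72927 + 72128) + x) = 68776 - ((-72927 + 72128) - 116013/101591) = 68776 - (-799 - 116013/101591) = 68776 - 1*(-81287222/101591) = 68776 + 81287222/101591 = 7068309838/101591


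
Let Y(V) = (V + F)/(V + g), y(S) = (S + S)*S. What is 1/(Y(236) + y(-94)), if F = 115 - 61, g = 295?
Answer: 531/9384122 ≈ 5.6585e-5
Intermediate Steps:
y(S) = 2*S² (y(S) = (2*S)*S = 2*S²)
F = 54
Y(V) = (54 + V)/(295 + V) (Y(V) = (V + 54)/(V + 295) = (54 + V)/(295 + V))
1/(Y(236) + y(-94)) = 1/((54 + 236)/(295 + 236) + 2*(-94)²) = 1/(290/531 + 2*8836) = 1/((1/531)*290 + 17672) = 1/(290/531 + 17672) = 1/(9384122/531) = 531/9384122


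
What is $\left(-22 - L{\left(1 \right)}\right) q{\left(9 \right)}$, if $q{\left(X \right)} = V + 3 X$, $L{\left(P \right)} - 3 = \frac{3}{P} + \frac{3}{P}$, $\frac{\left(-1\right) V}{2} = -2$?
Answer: $-961$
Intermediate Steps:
$V = 4$ ($V = \left(-2\right) \left(-2\right) = 4$)
$L{\left(P \right)} = 3 + \frac{6}{P}$ ($L{\left(P \right)} = 3 + \left(\frac{3}{P} + \frac{3}{P}\right) = 3 + \frac{6}{P}$)
$q{\left(X \right)} = 4 + 3 X$
$\left(-22 - L{\left(1 \right)}\right) q{\left(9 \right)} = \left(-22 - \left(3 + \frac{6}{1}\right)\right) \left(4 + 3 \cdot 9\right) = \left(-22 - \left(3 + 6 \cdot 1\right)\right) \left(4 + 27\right) = \left(-22 - \left(3 + 6\right)\right) 31 = \left(-22 - 9\right) 31 = \left(-31\right) 31 = -961$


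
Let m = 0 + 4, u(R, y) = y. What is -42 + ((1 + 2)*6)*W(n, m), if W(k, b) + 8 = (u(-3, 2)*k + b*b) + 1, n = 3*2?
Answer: 336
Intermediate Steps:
n = 6
m = 4
W(k, b) = -7 + b**2 + 2*k (W(k, b) = -8 + ((2*k + b*b) + 1) = -8 + ((2*k + b**2) + 1) = -8 + ((b**2 + 2*k) + 1) = -8 + (1 + b**2 + 2*k) = -7 + b**2 + 2*k)
-42 + ((1 + 2)*6)*W(n, m) = -42 + ((1 + 2)*6)*(-7 + 4**2 + 2*6) = -42 + (3*6)*(-7 + 16 + 12) = -42 + 18*21 = -42 + 378 = 336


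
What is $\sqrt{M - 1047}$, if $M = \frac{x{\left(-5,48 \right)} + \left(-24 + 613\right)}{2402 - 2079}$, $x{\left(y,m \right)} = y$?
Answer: $\frac{i \sqrt{109043831}}{323} \approx 32.329 i$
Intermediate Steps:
$M = \frac{584}{323}$ ($M = \frac{-5 + \left(-24 + 613\right)}{2402 - 2079} = \frac{-5 + 589}{323} = 584 \cdot \frac{1}{323} = \frac{584}{323} \approx 1.8081$)
$\sqrt{M - 1047} = \sqrt{\frac{584}{323} - 1047} = \sqrt{- \frac{337597}{323}} = \frac{i \sqrt{109043831}}{323}$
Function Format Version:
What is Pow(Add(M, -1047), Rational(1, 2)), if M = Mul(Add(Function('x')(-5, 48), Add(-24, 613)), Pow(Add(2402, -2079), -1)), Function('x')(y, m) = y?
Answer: Mul(Rational(1, 323), I, Pow(109043831, Rational(1, 2))) ≈ Mul(32.329, I)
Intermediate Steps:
M = Rational(584, 323) (M = Mul(Add(-5, Add(-24, 613)), Pow(Add(2402, -2079), -1)) = Mul(Add(-5, 589), Pow(323, -1)) = Mul(584, Rational(1, 323)) = Rational(584, 323) ≈ 1.8081)
Pow(Add(M, -1047), Rational(1, 2)) = Pow(Add(Rational(584, 323), -1047), Rational(1, 2)) = Pow(Rational(-337597, 323), Rational(1, 2)) = Mul(Rational(1, 323), I, Pow(109043831, Rational(1, 2)))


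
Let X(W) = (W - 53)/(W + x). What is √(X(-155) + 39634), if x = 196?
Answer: √66616226/41 ≈ 199.07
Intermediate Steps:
X(W) = (-53 + W)/(196 + W) (X(W) = (W - 53)/(W + 196) = (-53 + W)/(196 + W))
√(X(-155) + 39634) = √((-53 - 155)/(196 - 155) + 39634) = √(-208/41 + 39634) = √(1624786/41) = √66616226/41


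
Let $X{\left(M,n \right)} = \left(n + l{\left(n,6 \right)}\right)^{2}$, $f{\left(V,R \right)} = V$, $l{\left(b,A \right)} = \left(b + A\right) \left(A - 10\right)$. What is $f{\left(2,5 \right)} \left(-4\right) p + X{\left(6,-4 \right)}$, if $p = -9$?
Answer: $216$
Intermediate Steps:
$l{\left(b,A \right)} = \left(-10 + A\right) \left(A + b\right)$ ($l{\left(b,A \right)} = \left(A + b\right) \left(A - 10\right) = \left(A + b\right) \left(-10 + A\right) = \left(-10 + A\right) \left(A + b\right)$)
$X{\left(M,n \right)} = \left(-24 - 3 n\right)^{2}$ ($X{\left(M,n \right)} = \left(n + \left(6^{2} - 60 - 10 n + 6 n\right)\right)^{2} = \left(n + \left(36 - 60 - 10 n + 6 n\right)\right)^{2} = \left(n - \left(24 + 4 n\right)\right)^{2} = \left(-24 - 3 n\right)^{2}$)
$f{\left(2,5 \right)} \left(-4\right) p + X{\left(6,-4 \right)} = 2 \left(-4\right) \left(-9\right) + 9 \left(8 - 4\right)^{2} = \left(-8\right) \left(-9\right) + 9 \cdot 4^{2} = 72 + 9 \cdot 16 = 72 + 144 = 216$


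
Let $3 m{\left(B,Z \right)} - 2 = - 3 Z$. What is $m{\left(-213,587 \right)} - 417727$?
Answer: $- \frac{1254940}{3} \approx -4.1831 \cdot 10^{5}$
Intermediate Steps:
$m{\left(B,Z \right)} = \frac{2}{3} - Z$ ($m{\left(B,Z \right)} = \frac{2}{3} + \frac{\left(-3\right) Z}{3} = \frac{2}{3} - Z$)
$m{\left(-213,587 \right)} - 417727 = \left(\frac{2}{3} - 587\right) - 417727 = - \frac{1759}{3} - 417727 = - \frac{1254940}{3}$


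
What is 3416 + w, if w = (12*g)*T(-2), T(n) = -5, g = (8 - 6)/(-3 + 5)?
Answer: 3356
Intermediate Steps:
g = 1 (g = 2/2 = 2*(1/2) = 1)
w = -60 (w = (12*1)*(-5) = 12*(-5) = -60)
3416 + w = 3416 - 60 = 3356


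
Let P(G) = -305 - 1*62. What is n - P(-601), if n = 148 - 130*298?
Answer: -38225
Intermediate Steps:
n = -38592 (n = 148 - 38740 = -38592)
P(G) = -367 (P(G) = -305 - 62 = -367)
n - P(-601) = -38592 - 1*(-367) = -38592 + 367 = -38225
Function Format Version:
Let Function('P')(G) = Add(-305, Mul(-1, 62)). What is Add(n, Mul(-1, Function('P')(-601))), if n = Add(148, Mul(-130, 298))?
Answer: -38225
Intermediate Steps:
n = -38592 (n = Add(148, -38740) = -38592)
Function('P')(G) = -367 (Function('P')(G) = Add(-305, -62) = -367)
Add(n, Mul(-1, Function('P')(-601))) = Add(-38592, Mul(-1, -367)) = Add(-38592, 367) = -38225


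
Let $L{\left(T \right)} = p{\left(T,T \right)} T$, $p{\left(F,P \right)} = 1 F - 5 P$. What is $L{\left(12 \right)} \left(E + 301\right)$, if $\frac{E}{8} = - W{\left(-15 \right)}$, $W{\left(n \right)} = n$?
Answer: $-242496$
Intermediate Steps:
$p{\left(F,P \right)} = F - 5 P$
$L{\left(T \right)} = - 4 T^{2}$ ($L{\left(T \right)} = \left(T - 5 T\right) T = - 4 T T = - 4 T^{2}$)
$E = 120$ ($E = 8 \left(\left(-1\right) \left(-15\right)\right) = 8 \cdot 15 = 120$)
$L{\left(12 \right)} \left(E + 301\right) = - 4 \cdot 12^{2} \left(120 + 301\right) = \left(-4\right) 144 \cdot 421 = \left(-576\right) 421 = -242496$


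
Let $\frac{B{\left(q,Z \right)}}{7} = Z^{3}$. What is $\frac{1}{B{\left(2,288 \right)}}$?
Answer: $\frac{1}{167215104} \approx 5.9803 \cdot 10^{-9}$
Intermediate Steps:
$B{\left(q,Z \right)} = 7 Z^{3}$
$\frac{1}{B{\left(2,288 \right)}} = \frac{1}{7 \cdot 288^{3}} = \frac{1}{7 \cdot 23887872} = \frac{1}{167215104}$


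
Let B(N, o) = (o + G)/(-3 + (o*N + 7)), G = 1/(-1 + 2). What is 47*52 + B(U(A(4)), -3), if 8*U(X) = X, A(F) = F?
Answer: 12216/5 ≈ 2443.2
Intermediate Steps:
G = 1 (G = 1/1 = 1)
U(X) = X/8
B(N, o) = (1 + o)/(4 + N*o) (B(N, o) = (o + 1)/(-3 + (o*N + 7)) = (1 + o)/(-3 + (N*o + 7)) = (1 + o)/(-3 + (7 + N*o)) = (1 + o)/(4 + N*o))
47*52 + B(U(A(4)), -3) = 47*52 + (1 - 3)/(4 + ((⅛)*4)*(-3)) = 2444 - 2/(4 + (½)*(-3)) = 2444 - 2/(4 - 3/2) = 2444 - 2/(5/2) = 2444 + (⅖)*(-2) = 2444 - ⅘ = 12216/5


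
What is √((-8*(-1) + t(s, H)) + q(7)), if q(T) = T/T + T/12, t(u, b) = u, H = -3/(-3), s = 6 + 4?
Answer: √705/6 ≈ 4.4253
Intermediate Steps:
s = 10
H = 1 (H = -3*(-⅓) = 1)
q(T) = 1 + T/12 (q(T) = 1 + T*(1/12) = 1 + T/12)
√((-8*(-1) + t(s, H)) + q(7)) = √((-8*(-1) + 10) + (1 + (1/12)*7)) = √((8 + 10) + (1 + 7/12)) = √(18 + 19/12) = √(235/12) = √705/6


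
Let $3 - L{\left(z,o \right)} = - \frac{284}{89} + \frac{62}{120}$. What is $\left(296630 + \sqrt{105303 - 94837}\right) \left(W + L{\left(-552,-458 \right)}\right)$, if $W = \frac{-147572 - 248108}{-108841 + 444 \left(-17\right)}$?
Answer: $\frac{167288471914607}{62151726} + \frac{5639634289 \sqrt{10466}}{621517260} \approx 2.6925 \cdot 10^{6}$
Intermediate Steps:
$L{\left(z,o \right)} = \frac{30301}{5340}$ ($L{\left(z,o \right)} = 3 - \left(- \frac{284}{89} + \frac{62}{120}\right) = 3 - \left(\left(-284\right) \frac{1}{89} + 62 \cdot \frac{1}{120}\right) = 3 - \left(- \frac{284}{89} + \frac{31}{60}\right) = 3 - - \frac{14281}{5340} = 3 + \frac{14281}{5340} = \frac{30301}{5340}$)
$W = \frac{395680}{116389}$ ($W = - \frac{395680}{-108841 - 7548} = - \frac{395680}{-116389} = \left(-395680\right) \left(- \frac{1}{116389}\right) = \frac{395680}{116389} \approx 3.3996$)
$\left(296630 + \sqrt{105303 - 94837}\right) \left(W + L{\left(-552,-458 \right)}\right) = \left(296630 + \sqrt{105303 - 94837}\right) \left(\frac{395680}{116389} + \frac{30301}{5340}\right) = \left(296630 + \sqrt{10466}\right) \frac{5639634289}{621517260} = \frac{167288471914607}{62151726} + \frac{5639634289 \sqrt{10466}}{621517260}$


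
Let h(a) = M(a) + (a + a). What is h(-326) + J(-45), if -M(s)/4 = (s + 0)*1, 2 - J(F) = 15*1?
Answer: 639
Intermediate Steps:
J(F) = -13 (J(F) = 2 - 15 = -13)
M(s) = -4*s (M(s) = -4*(s + 0) = -4*s)
h(a) = -2*a (h(a) = -4*a + (a + a) = -4*a + 2*a = -2*a)
h(-326) + J(-45) = -2*(-326) - 13 = 652 - 13 = 639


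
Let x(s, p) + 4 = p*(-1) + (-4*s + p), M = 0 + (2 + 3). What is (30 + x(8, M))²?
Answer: 36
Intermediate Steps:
M = 5 (M = 0 + 5 = 5)
x(s, p) = -4 - 4*s (x(s, p) = -4 + (p*(-1) + (-4*s + p)) = -4 + (-p + (p - 4*s)) = -4 - 4*s)
(30 + x(8, M))² = (30 + (-4 - 4*8))² = (30 + (-4 - 32))² = (30 - 36)² = (-6)² = 36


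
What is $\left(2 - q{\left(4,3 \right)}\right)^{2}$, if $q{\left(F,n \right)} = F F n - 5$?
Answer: $1681$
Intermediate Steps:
$q{\left(F,n \right)} = -5 + n F^{2}$ ($q{\left(F,n \right)} = F^{2} n - 5 = n F^{2} - 5 = -5 + n F^{2}$)
$\left(2 - q{\left(4,3 \right)}\right)^{2} = \left(2 - \left(-5 + 3 \cdot 4^{2}\right)\right)^{2} = \left(2 - \left(-5 + 3 \cdot 16\right)\right)^{2} = \left(2 - \left(-5 + 48\right)\right)^{2} = \left(2 - 43\right)^{2} = \left(-41\right)^{2} = 1681$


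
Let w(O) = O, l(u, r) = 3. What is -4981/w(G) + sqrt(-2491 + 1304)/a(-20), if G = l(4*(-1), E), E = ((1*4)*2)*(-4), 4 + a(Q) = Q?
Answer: -4981/3 - I*sqrt(1187)/24 ≈ -1660.3 - 1.4355*I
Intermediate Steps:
a(Q) = -4 + Q
E = -32 (E = (4*2)*(-4) = 8*(-4) = -32)
G = 3
-4981/w(G) + sqrt(-2491 + 1304)/a(-20) = -4981/3 + sqrt(-2491 + 1304)/(-4 - 20) = -4981*1/3 + sqrt(-1187)/(-24) = -4981/3 + (I*sqrt(1187))*(-1/24) = -4981/3 - I*sqrt(1187)/24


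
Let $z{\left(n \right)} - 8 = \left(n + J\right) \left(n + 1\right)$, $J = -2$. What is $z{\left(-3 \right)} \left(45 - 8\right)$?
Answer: $666$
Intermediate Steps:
$z{\left(n \right)} = 8 + \left(1 + n\right) \left(-2 + n\right)$ ($z{\left(n \right)} = 8 + \left(n - 2\right) \left(n + 1\right) = 8 + \left(-2 + n\right) \left(1 + n\right) = 8 + \left(1 + n\right) \left(-2 + n\right)$)
$z{\left(-3 \right)} \left(45 - 8\right) = \left(6 + \left(-3\right)^{2} - -3\right) \left(45 - 8\right) = \left(6 + 9 + 3\right) 37 = 18 \cdot 37 = 666$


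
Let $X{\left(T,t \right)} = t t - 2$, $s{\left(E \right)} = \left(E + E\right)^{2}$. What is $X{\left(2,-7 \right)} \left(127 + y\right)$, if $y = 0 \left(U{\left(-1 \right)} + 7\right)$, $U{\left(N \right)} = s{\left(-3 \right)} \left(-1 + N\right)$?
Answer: $5969$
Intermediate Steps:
$s{\left(E \right)} = 4 E^{2}$ ($s{\left(E \right)} = \left(2 E\right)^{2} = 4 E^{2}$)
$U{\left(N \right)} = -36 + 36 N$ ($U{\left(N \right)} = 4 \left(-3\right)^{2} \left(-1 + N\right) = 4 \cdot 9 \left(-1 + N\right) = 36 \left(-1 + N\right) = -36 + 36 N$)
$X{\left(T,t \right)} = -2 + t^{2}$ ($X{\left(T,t \right)} = t^{2} - 2 = -2 + t^{2}$)
$y = 0$ ($y = 0 \left(\left(-36 + 36 \left(-1\right)\right) + 7\right) = 0 \left(\left(-36 - 36\right) + 7\right) = 0 \left(-72 + 7\right) = 0 \left(-65\right) = 0$)
$X{\left(2,-7 \right)} \left(127 + y\right) = \left(-2 + \left(-7\right)^{2}\right) \left(127 + 0\right) = \left(-2 + 49\right) 127 = 47 \cdot 127 = 5969$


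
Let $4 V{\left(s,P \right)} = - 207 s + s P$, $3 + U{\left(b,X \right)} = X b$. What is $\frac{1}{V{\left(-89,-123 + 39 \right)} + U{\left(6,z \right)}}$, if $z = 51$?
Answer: $\frac{4}{27111} \approx 0.00014754$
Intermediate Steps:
$U{\left(b,X \right)} = -3 + X b$
$V{\left(s,P \right)} = - \frac{207 s}{4} + \frac{P s}{4}$ ($V{\left(s,P \right)} = \frac{- 207 s + s P}{4} = \frac{- 207 s + P s}{4} = - \frac{207 s}{4} + \frac{P s}{4}$)
$\frac{1}{V{\left(-89,-123 + 39 \right)} + U{\left(6,z \right)}} = \frac{1}{\frac{1}{4} \left(-89\right) \left(-207 + \left(-123 + 39\right)\right) + \left(-3 + 51 \cdot 6\right)} = \frac{1}{\frac{1}{4} \left(-89\right) \left(-207 - 84\right) + \left(-3 + 306\right)} = \frac{1}{\frac{1}{4} \left(-89\right) \left(-291\right) + 303} = \frac{1}{\frac{25899}{4} + 303} = \frac{1}{\frac{27111}{4}} = \frac{4}{27111}$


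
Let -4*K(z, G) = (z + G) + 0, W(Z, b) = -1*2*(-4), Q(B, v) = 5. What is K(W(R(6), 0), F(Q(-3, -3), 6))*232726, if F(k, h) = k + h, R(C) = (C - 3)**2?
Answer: -2210897/2 ≈ -1.1054e+6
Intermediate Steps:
R(C) = (-3 + C)**2
W(Z, b) = 8 (W(Z, b) = -2*(-4) = 8)
F(k, h) = h + k
K(z, G) = -G/4 - z/4 (K(z, G) = -((z + G) + 0)/4 = -((G + z) + 0)/4 = -(G + z)/4 = -G/4 - z/4)
K(W(R(6), 0), F(Q(-3, -3), 6))*232726 = (-(6 + 5)/4 - 1/4*8)*232726 = (-1/4*11 - 2)*232726 = (-11/4 - 2)*232726 = -19/4*232726 = -2210897/2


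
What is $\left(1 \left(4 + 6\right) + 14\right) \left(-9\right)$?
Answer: $-216$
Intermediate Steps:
$\left(1 \left(4 + 6\right) + 14\right) \left(-9\right) = \left(1 \cdot 10 + 14\right) \left(-9\right) = \left(10 + 14\right) \left(-9\right) = 24 \left(-9\right) = -216$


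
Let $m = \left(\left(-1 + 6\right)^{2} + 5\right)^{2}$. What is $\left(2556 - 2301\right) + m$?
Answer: $1155$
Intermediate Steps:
$m = 900$ ($m = \left(5^{2} + 5\right)^{2} = \left(25 + 5\right)^{2} = 30^{2} = 900$)
$\left(2556 - 2301\right) + m = \left(2556 - 2301\right) + 900 = 255 + 900 = 1155$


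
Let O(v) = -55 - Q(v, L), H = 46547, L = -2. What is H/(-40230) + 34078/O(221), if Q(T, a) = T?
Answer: -57658538/462645 ≈ -124.63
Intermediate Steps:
O(v) = -55 - v
H/(-40230) + 34078/O(221) = 46547/(-40230) + 34078/(-55 - 1*221) = 46547*(-1/40230) + 34078/(-55 - 221) = -46547/40230 + 34078/(-276) = -46547/40230 + 34078*(-1/276) = -46547/40230 - 17039/138 = -57658538/462645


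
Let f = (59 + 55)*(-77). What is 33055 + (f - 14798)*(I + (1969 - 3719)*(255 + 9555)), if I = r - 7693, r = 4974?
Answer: 404805116199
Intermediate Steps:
I = -2719 (I = 4974 - 7693 = -2719)
f = -8778 (f = 114*(-77) = -8778)
33055 + (f - 14798)*(I + (1969 - 3719)*(255 + 9555)) = 33055 + (-8778 - 14798)*(-2719 + (1969 - 3719)*(255 + 9555)) = 33055 - 23576*(-2719 - 1750*9810) = 33055 - 23576*(-2719 - 17167500) = 33055 - 23576*(-17170219) = 33055 + 404805083144 = 404805116199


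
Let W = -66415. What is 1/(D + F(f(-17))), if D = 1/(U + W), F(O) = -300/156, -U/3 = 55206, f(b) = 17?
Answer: -3016429/5800838 ≈ -0.52000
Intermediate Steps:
U = -165618 (U = -3*55206 = -165618)
F(O) = -25/13 (F(O) = -300*1/156 = -25/13)
D = -1/232033 (D = 1/(-165618 - 66415) = 1/(-232033) = -1/232033 ≈ -4.3097e-6)
1/(D + F(f(-17))) = 1/(-1/232033 - 25/13) = 1/(-5800838/3016429) = -3016429/5800838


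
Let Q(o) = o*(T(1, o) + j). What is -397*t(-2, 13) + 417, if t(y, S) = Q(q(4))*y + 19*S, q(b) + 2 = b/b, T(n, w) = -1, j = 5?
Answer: -100818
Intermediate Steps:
q(b) = -1 (q(b) = -2 + b/b = -2 + 1 = -1)
Q(o) = 4*o (Q(o) = o*(-1 + 5) = o*4 = 4*o)
t(y, S) = -4*y + 19*S (t(y, S) = (4*(-1))*y + 19*S = -4*y + 19*S)
-397*t(-2, 13) + 417 = -397*(-4*(-2) + 19*13) + 417 = -397*(8 + 247) + 417 = -397*255 + 417 = -101235 + 417 = -100818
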